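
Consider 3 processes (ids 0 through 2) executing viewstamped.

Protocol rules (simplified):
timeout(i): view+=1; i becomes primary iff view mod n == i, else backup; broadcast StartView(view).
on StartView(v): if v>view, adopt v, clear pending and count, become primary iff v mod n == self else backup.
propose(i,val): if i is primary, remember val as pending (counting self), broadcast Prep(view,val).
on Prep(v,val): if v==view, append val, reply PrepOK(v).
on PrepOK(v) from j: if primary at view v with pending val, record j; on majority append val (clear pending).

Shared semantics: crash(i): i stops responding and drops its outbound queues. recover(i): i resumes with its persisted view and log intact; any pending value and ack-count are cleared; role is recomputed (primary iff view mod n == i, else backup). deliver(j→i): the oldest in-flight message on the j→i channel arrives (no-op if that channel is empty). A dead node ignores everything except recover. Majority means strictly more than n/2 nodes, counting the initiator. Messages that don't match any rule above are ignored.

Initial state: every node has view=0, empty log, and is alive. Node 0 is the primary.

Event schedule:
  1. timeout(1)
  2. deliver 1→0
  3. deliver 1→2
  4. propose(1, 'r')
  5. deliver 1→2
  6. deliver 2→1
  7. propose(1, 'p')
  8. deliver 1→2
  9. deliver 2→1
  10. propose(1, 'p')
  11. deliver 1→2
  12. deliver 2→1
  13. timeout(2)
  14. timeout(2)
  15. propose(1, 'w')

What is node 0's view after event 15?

1

[1] timeout(1) → N1(prim v1 [-])
[2] deliver 1→0 → N0(back v1 [-])
[3] deliver 1→2 → N2(back v1 [-])
[4] propose(1,'r') → ∅
[5] deliver 1→2 → N2(back v1 [r])
[6] deliver 2→1 → N1(prim v1 [r])
[7] propose(1,'p') → ∅
[8] deliver 1→2 → N2(back v1 [r,p])
[9] deliver 2→1 → N1(prim v1 [r,p])
[10] propose(1,'p') → ∅
[11] deliver 1→2 → N2(back v1 [r,p,p])
[12] deliver 2→1 → N1(prim v1 [r,p,p])
[13] timeout(2) → N2(prim v2 [r,p,p])
[14] timeout(2) → N2(back v3 [r,p,p])
[15] propose(1,'w') → ∅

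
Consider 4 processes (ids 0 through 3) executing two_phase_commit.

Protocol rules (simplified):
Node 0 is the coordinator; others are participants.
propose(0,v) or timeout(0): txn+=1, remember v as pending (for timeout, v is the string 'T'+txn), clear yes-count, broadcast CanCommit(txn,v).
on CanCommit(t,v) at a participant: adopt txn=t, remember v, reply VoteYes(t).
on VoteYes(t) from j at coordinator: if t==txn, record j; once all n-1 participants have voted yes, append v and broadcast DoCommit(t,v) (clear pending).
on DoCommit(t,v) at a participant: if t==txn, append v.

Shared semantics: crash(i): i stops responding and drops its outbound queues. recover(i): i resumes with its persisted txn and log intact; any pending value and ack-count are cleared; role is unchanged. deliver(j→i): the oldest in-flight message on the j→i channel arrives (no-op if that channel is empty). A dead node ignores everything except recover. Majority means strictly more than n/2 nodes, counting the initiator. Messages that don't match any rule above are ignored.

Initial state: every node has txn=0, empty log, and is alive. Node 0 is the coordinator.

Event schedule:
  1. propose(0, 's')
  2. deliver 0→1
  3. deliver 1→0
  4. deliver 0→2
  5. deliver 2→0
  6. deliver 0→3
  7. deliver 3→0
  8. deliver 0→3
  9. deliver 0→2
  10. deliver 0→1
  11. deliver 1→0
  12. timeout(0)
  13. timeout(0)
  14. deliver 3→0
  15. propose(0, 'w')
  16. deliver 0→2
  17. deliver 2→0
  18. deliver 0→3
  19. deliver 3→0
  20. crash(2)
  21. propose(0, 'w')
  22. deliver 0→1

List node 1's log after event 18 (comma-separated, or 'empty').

s

step 1 propose(0,'s'): 0={coor,t=1,log=-}
step 2 deliver 0→1: 1={part,t=1,log=-}
step 3 deliver 1→0: —
step 4 deliver 0→2: 2={part,t=1,log=-}
step 5 deliver 2→0: —
step 6 deliver 0→3: 3={part,t=1,log=-}
step 7 deliver 3→0: 0={coor,t=1,log=s}
step 8 deliver 0→3: 3={part,t=1,log=s}
step 9 deliver 0→2: 2={part,t=1,log=s}
step 10 deliver 0→1: 1={part,t=1,log=s}
step 11 deliver 1→0: —
step 12 timeout(0): 0={coor,t=2,log=s}
step 13 timeout(0): 0={coor,t=3,log=s}
step 14 deliver 3→0: —
step 15 propose(0,'w'): 0={coor,t=4,log=s}
step 16 deliver 0→2: 2={part,t=2,log=s}
step 17 deliver 2→0: —
step 18 deliver 0→3: 3={part,t=2,log=s}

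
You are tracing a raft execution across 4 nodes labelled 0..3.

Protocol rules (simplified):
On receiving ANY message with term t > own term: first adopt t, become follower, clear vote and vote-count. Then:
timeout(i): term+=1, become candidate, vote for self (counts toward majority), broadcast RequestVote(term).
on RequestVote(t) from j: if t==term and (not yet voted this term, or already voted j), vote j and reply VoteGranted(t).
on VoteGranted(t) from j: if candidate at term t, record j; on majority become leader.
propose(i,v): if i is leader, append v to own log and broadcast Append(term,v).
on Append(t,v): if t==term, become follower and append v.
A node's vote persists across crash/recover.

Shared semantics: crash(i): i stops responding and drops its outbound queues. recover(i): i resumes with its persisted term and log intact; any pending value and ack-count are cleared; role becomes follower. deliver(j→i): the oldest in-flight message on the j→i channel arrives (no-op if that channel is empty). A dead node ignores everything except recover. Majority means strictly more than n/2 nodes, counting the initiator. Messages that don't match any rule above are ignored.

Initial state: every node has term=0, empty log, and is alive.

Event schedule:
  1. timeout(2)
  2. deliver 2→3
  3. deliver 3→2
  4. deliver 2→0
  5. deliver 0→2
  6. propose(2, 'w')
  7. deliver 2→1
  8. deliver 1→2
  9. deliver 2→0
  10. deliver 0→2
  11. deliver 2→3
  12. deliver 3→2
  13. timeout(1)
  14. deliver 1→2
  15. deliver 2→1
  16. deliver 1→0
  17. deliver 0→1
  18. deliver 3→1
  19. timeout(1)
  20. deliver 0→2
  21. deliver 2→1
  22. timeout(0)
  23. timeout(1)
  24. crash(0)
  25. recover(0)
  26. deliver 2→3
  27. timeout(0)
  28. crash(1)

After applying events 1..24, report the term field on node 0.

3

after 1 — timeout(2): n2:cand/t1/[-]
after 2 — deliver 2→3: n3:foll/t1/[-]
after 3 — deliver 3→2: ·
after 4 — deliver 2→0: n0:foll/t1/[-]
after 5 — deliver 0→2: n2:lead/t1/[-]
after 6 — propose(2,'w'): n2:lead/t1/[w]
after 7 — deliver 2→1: n1:foll/t1/[-]
after 8 — deliver 1→2: ·
after 9 — deliver 2→0: n0:foll/t1/[w]
after 10 — deliver 0→2: ·
after 11 — deliver 2→3: n3:foll/t1/[w]
after 12 — deliver 3→2: ·
after 13 — timeout(1): n1:cand/t2/[-]
after 14 — deliver 1→2: n2:foll/t2/[w]
after 15 — deliver 2→1: ·
after 16 — deliver 1→0: n0:foll/t2/[w]
after 17 — deliver 0→1: ·
after 18 — deliver 3→1: ·
after 19 — timeout(1): n1:cand/t3/[-]
after 20 — deliver 0→2: ·
after 21 — deliver 2→1: ·
after 22 — timeout(0): n0:cand/t3/[w]
after 23 — timeout(1): n1:cand/t4/[-]
after 24 — crash(0): n0:✗cand/t3/[w]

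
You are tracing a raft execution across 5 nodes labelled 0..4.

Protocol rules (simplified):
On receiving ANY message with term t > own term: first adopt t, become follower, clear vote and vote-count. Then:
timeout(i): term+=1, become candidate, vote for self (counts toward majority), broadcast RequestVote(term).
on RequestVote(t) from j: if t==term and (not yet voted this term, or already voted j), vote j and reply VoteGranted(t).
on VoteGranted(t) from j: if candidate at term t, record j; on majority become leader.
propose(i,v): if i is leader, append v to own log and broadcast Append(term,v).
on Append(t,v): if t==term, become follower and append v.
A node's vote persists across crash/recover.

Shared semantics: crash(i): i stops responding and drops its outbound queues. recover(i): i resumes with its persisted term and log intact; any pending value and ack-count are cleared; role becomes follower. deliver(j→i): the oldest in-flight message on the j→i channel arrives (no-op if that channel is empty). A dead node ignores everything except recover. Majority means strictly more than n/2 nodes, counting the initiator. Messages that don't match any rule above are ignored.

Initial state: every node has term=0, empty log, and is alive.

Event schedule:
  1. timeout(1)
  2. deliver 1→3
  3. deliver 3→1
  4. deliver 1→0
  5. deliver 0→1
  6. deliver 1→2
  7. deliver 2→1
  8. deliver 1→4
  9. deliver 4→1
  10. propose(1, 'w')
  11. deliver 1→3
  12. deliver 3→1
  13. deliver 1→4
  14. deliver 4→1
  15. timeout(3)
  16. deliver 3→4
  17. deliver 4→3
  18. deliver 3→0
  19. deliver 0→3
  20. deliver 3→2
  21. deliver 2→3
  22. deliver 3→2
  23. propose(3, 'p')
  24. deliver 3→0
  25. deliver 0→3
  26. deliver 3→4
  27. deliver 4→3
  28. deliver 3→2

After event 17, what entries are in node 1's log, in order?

w

step 1 timeout(1): 1={cand,t=1,log=-}
step 2 deliver 1→3: 3={foll,t=1,log=-}
step 3 deliver 3→1: —
step 4 deliver 1→0: 0={foll,t=1,log=-}
step 5 deliver 0→1: 1={lead,t=1,log=-}
step 6 deliver 1→2: 2={foll,t=1,log=-}
step 7 deliver 2→1: —
step 8 deliver 1→4: 4={foll,t=1,log=-}
step 9 deliver 4→1: —
step 10 propose(1,'w'): 1={lead,t=1,log=w}
step 11 deliver 1→3: 3={foll,t=1,log=w}
step 12 deliver 3→1: —
step 13 deliver 1→4: 4={foll,t=1,log=w}
step 14 deliver 4→1: —
step 15 timeout(3): 3={cand,t=2,log=w}
step 16 deliver 3→4: 4={foll,t=2,log=w}
step 17 deliver 4→3: —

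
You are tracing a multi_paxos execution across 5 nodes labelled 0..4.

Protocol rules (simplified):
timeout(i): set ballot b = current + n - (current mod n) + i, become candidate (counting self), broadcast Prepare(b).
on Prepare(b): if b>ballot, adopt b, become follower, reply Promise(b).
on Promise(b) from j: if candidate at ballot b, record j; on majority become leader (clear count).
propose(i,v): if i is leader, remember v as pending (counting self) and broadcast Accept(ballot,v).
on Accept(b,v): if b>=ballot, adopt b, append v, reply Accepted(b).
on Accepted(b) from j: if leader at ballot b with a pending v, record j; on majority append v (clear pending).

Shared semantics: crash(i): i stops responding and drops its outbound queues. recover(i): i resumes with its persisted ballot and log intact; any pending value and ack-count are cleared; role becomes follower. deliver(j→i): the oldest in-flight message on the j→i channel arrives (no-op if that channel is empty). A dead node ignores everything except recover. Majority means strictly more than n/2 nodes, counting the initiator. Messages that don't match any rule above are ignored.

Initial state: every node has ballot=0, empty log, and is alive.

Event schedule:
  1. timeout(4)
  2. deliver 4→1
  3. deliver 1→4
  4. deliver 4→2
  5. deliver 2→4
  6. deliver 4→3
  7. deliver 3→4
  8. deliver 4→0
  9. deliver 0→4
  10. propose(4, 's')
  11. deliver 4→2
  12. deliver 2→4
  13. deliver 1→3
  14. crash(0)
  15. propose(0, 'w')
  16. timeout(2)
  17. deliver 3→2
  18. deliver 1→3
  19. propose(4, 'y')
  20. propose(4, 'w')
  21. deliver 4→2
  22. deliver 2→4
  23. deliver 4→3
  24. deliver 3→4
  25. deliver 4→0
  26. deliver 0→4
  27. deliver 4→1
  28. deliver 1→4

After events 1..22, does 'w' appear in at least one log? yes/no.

no

after 1 — timeout(4): n4:cand/b9/[-]
after 2 — deliver 4→1: n1:foll/b9/[-]
after 3 — deliver 1→4: ·
after 4 — deliver 4→2: n2:foll/b9/[-]
after 5 — deliver 2→4: n4:lead/b9/[-]
after 6 — deliver 4→3: n3:foll/b9/[-]
after 7 — deliver 3→4: ·
after 8 — deliver 4→0: n0:foll/b9/[-]
after 9 — deliver 0→4: ·
after 10 — propose(4,'s'): ·
after 11 — deliver 4→2: n2:foll/b9/[s]
after 12 — deliver 2→4: ·
after 13 — deliver 1→3: ·
after 14 — crash(0): n0:✗foll/b9/[-]
after 15 — propose(0,'w'): ·
after 16 — timeout(2): n2:cand/b12/[s]
after 17 — deliver 3→2: ·
after 18 — deliver 1→3: ·
after 19 — propose(4,'y'): ·
after 20 — propose(4,'w'): ·
after 21 — deliver 4→2: ·
after 22 — deliver 2→4: n4:foll/b12/[-]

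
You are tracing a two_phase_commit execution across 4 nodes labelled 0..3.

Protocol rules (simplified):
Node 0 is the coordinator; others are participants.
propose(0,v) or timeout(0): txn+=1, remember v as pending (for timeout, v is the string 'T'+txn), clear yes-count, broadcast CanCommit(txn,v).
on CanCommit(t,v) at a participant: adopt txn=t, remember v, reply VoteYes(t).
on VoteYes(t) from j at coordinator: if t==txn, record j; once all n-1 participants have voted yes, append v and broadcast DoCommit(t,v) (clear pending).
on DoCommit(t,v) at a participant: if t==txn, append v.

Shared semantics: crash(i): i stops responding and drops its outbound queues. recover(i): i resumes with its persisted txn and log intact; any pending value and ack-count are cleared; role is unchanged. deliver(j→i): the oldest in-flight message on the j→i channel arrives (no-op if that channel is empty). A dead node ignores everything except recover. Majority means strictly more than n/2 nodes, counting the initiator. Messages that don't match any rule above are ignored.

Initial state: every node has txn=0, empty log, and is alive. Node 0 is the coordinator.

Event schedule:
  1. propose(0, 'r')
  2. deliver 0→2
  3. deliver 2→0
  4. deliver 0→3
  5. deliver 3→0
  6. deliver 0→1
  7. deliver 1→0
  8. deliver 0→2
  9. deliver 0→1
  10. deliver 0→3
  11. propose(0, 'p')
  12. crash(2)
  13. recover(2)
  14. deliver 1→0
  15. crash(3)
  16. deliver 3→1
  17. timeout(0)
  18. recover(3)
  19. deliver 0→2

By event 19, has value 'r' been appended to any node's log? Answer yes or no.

yes

after 1 — propose(0,'r'): n0:coor/t1/[-]
after 2 — deliver 0→2: n2:part/t1/[-]
after 3 — deliver 2→0: ·
after 4 — deliver 0→3: n3:part/t1/[-]
after 5 — deliver 3→0: ·
after 6 — deliver 0→1: n1:part/t1/[-]
after 7 — deliver 1→0: n0:coor/t1/[r]
after 8 — deliver 0→2: n2:part/t1/[r]
after 9 — deliver 0→1: n1:part/t1/[r]
after 10 — deliver 0→3: n3:part/t1/[r]
after 11 — propose(0,'p'): n0:coor/t2/[r]
after 12 — crash(2): n2:✗part/t1/[r]
after 13 — recover(2): n2:part/t1/[r]
after 14 — deliver 1→0: ·
after 15 — crash(3): n3:✗part/t1/[r]
after 16 — deliver 3→1: ·
after 17 — timeout(0): n0:coor/t3/[r]
after 18 — recover(3): n3:part/t1/[r]
after 19 — deliver 0→2: n2:part/t2/[r]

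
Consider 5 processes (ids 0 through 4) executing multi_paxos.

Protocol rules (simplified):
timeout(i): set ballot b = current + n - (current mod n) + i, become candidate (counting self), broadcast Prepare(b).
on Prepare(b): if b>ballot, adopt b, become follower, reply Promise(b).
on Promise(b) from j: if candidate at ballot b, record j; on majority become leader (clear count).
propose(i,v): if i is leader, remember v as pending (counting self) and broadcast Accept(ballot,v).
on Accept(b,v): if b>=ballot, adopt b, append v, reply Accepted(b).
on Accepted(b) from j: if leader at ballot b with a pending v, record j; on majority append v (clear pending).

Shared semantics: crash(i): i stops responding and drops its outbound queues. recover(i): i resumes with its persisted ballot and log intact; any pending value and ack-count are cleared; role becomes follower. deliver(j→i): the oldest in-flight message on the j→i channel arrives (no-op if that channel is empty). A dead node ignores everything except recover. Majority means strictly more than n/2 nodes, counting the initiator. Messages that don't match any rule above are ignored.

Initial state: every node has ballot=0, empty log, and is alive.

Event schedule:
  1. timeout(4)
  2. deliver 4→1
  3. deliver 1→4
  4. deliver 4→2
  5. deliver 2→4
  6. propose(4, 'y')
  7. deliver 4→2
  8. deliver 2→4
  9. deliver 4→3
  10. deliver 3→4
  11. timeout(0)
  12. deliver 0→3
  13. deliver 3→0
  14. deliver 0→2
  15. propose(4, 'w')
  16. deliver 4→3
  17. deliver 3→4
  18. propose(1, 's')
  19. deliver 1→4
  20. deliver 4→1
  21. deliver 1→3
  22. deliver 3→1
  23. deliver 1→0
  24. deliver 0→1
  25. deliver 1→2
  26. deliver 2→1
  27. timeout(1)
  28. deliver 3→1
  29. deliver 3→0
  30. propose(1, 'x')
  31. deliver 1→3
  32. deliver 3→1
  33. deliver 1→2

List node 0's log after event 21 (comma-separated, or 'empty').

empty

[1] timeout(4) → N4(cand b9 [-])
[2] deliver 4→1 → N1(foll b9 [-])
[3] deliver 1→4 → ∅
[4] deliver 4→2 → N2(foll b9 [-])
[5] deliver 2→4 → N4(lead b9 [-])
[6] propose(4,'y') → ∅
[7] deliver 4→2 → N2(foll b9 [y])
[8] deliver 2→4 → ∅
[9] deliver 4→3 → N3(foll b9 [-])
[10] deliver 3→4 → ∅
[11] timeout(0) → N0(cand b5 [-])
[12] deliver 0→3 → ∅
[13] deliver 3→0 → ∅
[14] deliver 0→2 → ∅
[15] propose(4,'w') → ∅
[16] deliver 4→3 → N3(foll b9 [y])
[17] deliver 3→4 → ∅
[18] propose(1,'s') → ∅
[19] deliver 1→4 → ∅
[20] deliver 4→1 → N1(foll b9 [y])
[21] deliver 1→3 → ∅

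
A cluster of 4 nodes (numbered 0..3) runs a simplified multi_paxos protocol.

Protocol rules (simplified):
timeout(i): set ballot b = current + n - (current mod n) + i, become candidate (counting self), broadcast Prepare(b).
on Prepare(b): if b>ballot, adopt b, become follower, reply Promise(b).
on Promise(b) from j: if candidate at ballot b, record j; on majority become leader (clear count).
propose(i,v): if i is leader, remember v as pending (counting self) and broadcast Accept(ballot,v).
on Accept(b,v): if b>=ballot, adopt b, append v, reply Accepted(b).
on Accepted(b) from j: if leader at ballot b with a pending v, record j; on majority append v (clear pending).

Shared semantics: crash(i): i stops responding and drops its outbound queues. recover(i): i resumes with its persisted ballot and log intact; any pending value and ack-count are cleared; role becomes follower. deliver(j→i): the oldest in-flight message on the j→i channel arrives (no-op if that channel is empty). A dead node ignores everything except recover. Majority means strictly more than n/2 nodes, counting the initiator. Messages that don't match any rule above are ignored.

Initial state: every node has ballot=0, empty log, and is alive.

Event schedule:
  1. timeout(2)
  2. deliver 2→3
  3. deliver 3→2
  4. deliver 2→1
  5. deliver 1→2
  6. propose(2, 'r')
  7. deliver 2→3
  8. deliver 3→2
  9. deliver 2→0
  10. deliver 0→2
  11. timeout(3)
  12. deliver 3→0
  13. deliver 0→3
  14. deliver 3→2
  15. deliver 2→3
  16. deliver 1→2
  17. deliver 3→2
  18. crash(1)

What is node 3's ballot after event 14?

step 1 timeout(2): 2={cand,b=6,log=-}
step 2 deliver 2→3: 3={foll,b=6,log=-}
step 3 deliver 3→2: —
step 4 deliver 2→1: 1={foll,b=6,log=-}
step 5 deliver 1→2: 2={lead,b=6,log=-}
step 6 propose(2,'r'): —
step 7 deliver 2→3: 3={foll,b=6,log=r}
step 8 deliver 3→2: —
step 9 deliver 2→0: 0={foll,b=6,log=-}
step 10 deliver 0→2: —
step 11 timeout(3): 3={cand,b=11,log=r}
step 12 deliver 3→0: 0={foll,b=11,log=-}
step 13 deliver 0→3: —
step 14 deliver 3→2: 2={foll,b=11,log=-}

11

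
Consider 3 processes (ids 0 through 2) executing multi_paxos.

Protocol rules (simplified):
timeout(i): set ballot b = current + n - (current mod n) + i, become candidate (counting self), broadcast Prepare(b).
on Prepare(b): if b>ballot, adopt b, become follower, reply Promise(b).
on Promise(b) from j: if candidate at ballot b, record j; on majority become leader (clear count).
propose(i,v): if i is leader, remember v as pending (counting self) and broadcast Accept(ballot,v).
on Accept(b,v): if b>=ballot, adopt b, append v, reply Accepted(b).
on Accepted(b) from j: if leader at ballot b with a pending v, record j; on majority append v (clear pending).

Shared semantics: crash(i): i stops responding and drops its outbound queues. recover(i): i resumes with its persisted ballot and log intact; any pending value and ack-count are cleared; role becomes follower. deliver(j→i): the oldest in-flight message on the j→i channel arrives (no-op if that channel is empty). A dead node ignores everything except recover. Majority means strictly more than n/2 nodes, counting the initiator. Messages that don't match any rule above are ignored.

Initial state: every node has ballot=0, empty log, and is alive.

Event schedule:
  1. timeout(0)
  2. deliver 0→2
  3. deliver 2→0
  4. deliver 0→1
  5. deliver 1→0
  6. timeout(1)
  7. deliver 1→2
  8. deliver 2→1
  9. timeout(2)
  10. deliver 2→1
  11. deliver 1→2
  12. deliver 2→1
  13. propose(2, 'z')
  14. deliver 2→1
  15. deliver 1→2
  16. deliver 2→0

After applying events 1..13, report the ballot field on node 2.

e1 timeout(0): 0[cand,b=3,-]
e2 deliver 0→2: 2[foll,b=3,-]
e3 deliver 2→0: 0[lead,b=3,-]
e4 deliver 0→1: 1[foll,b=3,-]
e5 deliver 1→0: ·
e6 timeout(1): 1[cand,b=7,-]
e7 deliver 1→2: 2[foll,b=7,-]
e8 deliver 2→1: 1[lead,b=7,-]
e9 timeout(2): 2[cand,b=11,-]
e10 deliver 2→1: 1[foll,b=11,-]
e11 deliver 1→2: 2[lead,b=11,-]
e12 deliver 2→1: ·
e13 propose(2,'z'): ·

11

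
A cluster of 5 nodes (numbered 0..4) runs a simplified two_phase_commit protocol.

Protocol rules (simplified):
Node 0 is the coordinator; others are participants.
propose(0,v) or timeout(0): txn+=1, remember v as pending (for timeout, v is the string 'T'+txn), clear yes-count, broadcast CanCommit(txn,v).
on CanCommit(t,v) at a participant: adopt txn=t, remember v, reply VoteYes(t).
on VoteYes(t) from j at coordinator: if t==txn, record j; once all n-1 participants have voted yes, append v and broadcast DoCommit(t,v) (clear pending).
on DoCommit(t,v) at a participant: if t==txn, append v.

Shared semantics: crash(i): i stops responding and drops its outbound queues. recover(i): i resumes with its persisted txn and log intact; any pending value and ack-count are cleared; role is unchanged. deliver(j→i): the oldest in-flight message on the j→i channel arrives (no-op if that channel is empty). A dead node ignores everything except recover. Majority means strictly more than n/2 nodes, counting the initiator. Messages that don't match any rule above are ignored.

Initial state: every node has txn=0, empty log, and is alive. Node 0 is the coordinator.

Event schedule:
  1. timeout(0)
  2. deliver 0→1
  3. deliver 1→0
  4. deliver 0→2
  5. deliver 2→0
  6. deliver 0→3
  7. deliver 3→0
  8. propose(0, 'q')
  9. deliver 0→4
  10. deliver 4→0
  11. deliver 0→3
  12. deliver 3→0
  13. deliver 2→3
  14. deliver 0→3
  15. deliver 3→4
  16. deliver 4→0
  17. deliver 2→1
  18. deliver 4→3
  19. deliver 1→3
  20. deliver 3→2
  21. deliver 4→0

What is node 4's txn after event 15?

1

1. timeout(0):  <0:coor t1 ->
2. deliver 0→1:  <1:part t1 ->
3. deliver 1→0:  nop
4. deliver 0→2:  <2:part t1 ->
5. deliver 2→0:  nop
6. deliver 0→3:  <3:part t1 ->
7. deliver 3→0:  nop
8. propose(0,'q'):  <0:coor t2 ->
9. deliver 0→4:  <4:part t1 ->
10. deliver 4→0:  nop
11. deliver 0→3:  <3:part t2 ->
12. deliver 3→0:  nop
13. deliver 2→3:  nop
14. deliver 0→3:  nop
15. deliver 3→4:  nop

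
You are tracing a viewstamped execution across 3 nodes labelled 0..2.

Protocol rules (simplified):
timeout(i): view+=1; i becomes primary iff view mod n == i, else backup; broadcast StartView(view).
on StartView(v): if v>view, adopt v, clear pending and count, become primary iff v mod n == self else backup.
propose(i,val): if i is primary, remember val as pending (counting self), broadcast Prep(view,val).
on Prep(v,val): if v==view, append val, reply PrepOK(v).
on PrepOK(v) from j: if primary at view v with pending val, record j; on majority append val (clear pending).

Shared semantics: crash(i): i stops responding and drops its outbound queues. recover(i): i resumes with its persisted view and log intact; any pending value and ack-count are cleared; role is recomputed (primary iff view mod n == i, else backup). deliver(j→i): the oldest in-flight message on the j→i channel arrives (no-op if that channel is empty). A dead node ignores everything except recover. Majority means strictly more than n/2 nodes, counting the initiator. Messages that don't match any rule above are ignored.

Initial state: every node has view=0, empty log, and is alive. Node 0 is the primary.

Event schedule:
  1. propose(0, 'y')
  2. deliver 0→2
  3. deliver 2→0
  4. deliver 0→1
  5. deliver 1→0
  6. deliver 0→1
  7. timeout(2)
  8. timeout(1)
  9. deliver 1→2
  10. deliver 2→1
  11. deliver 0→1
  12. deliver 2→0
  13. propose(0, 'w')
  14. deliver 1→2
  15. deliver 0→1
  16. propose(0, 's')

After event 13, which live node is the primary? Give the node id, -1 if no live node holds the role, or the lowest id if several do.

1

1. propose(0,'y'):  nop
2. deliver 0→2:  <2:back v0 y>
3. deliver 2→0:  <0:prim v0 y>
4. deliver 0→1:  <1:back v0 y>
5. deliver 1→0:  nop
6. deliver 0→1:  nop
7. timeout(2):  <2:back v1 y>
8. timeout(1):  <1:prim v1 y>
9. deliver 1→2:  nop
10. deliver 2→1:  nop
11. deliver 0→1:  nop
12. deliver 2→0:  <0:back v1 y>
13. propose(0,'w'):  nop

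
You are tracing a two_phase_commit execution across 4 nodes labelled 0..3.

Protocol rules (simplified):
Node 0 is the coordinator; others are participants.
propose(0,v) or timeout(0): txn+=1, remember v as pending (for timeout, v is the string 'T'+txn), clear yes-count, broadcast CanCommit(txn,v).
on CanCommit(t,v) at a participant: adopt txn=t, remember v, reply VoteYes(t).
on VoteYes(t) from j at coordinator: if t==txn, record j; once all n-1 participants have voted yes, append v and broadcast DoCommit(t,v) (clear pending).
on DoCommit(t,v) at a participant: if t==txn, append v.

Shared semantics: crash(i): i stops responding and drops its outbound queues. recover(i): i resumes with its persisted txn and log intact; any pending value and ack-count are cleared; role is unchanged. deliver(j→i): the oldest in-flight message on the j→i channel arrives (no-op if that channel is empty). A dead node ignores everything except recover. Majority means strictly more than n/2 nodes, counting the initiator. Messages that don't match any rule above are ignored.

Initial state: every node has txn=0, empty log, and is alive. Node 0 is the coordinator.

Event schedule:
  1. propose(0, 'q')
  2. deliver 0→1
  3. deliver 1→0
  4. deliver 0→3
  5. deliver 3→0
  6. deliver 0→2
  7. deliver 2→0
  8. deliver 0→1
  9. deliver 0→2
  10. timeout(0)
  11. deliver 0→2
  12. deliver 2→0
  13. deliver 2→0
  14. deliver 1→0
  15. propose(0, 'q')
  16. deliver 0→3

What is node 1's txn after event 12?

1

after 1 — propose(0,'q'): n0:coor/t1/[-]
after 2 — deliver 0→1: n1:part/t1/[-]
after 3 — deliver 1→0: ·
after 4 — deliver 0→3: n3:part/t1/[-]
after 5 — deliver 3→0: ·
after 6 — deliver 0→2: n2:part/t1/[-]
after 7 — deliver 2→0: n0:coor/t1/[q]
after 8 — deliver 0→1: n1:part/t1/[q]
after 9 — deliver 0→2: n2:part/t1/[q]
after 10 — timeout(0): n0:coor/t2/[q]
after 11 — deliver 0→2: n2:part/t2/[q]
after 12 — deliver 2→0: ·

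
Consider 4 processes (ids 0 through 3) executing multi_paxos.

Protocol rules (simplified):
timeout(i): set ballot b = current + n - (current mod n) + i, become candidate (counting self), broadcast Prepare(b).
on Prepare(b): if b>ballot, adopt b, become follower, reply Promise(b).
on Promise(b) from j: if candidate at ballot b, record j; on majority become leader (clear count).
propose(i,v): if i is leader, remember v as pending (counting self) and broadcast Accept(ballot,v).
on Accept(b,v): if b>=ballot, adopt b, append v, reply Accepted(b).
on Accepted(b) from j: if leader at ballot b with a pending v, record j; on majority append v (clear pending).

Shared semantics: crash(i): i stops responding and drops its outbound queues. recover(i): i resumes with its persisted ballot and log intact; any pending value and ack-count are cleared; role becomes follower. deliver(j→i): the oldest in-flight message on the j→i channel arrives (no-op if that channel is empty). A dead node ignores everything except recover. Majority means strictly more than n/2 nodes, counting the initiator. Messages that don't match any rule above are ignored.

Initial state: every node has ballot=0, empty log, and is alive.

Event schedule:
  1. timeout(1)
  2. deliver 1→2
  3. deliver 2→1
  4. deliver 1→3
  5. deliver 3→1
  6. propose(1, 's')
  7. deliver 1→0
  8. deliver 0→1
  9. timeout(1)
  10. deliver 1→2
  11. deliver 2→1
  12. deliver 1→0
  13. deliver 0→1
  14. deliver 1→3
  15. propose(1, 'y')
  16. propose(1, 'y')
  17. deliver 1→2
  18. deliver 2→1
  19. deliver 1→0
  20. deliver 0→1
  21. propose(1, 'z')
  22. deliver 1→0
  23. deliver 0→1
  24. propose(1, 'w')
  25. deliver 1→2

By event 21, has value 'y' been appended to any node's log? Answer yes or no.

after 1 — timeout(1): n1:cand/b5/[-]
after 2 — deliver 1→2: n2:foll/b5/[-]
after 3 — deliver 2→1: ·
after 4 — deliver 1→3: n3:foll/b5/[-]
after 5 — deliver 3→1: n1:lead/b5/[-]
after 6 — propose(1,'s'): ·
after 7 — deliver 1→0: n0:foll/b5/[-]
after 8 — deliver 0→1: ·
after 9 — timeout(1): n1:cand/b9/[-]
after 10 — deliver 1→2: n2:foll/b5/[s]
after 11 — deliver 2→1: ·
after 12 — deliver 1→0: n0:foll/b5/[s]
after 13 — deliver 0→1: ·
after 14 — deliver 1→3: n3:foll/b5/[s]
after 15 — propose(1,'y'): ·
after 16 — propose(1,'y'): ·
after 17 — deliver 1→2: n2:foll/b9/[s]
after 18 — deliver 2→1: ·
after 19 — deliver 1→0: n0:foll/b9/[s]
after 20 — deliver 0→1: n1:lead/b9/[-]
after 21 — propose(1,'z'): ·

no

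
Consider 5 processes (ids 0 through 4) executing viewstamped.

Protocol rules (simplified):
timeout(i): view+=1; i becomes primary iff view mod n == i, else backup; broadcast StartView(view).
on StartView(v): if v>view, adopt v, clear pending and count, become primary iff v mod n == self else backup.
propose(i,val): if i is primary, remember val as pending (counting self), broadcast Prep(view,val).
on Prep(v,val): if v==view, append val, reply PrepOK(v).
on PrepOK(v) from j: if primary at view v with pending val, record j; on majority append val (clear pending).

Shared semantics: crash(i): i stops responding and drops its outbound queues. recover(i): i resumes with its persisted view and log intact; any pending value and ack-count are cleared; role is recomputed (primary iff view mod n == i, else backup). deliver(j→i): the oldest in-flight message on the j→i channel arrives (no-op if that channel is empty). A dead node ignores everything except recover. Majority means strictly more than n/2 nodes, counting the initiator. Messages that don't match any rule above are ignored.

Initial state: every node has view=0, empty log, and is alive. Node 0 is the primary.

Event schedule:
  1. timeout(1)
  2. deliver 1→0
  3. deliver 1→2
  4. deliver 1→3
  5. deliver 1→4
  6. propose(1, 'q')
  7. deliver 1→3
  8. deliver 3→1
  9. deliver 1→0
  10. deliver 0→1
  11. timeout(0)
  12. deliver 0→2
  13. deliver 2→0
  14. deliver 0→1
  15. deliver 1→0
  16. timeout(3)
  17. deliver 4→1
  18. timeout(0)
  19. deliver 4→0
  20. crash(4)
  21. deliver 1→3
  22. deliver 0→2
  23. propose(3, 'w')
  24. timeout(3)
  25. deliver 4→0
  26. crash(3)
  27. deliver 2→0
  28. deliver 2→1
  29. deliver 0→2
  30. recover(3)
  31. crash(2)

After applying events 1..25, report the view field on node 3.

[1] timeout(1) → N1(prim v1 [-])
[2] deliver 1→0 → N0(back v1 [-])
[3] deliver 1→2 → N2(back v1 [-])
[4] deliver 1→3 → N3(back v1 [-])
[5] deliver 1→4 → N4(back v1 [-])
[6] propose(1,'q') → ∅
[7] deliver 1→3 → N3(back v1 [q])
[8] deliver 3→1 → ∅
[9] deliver 1→0 → N0(back v1 [q])
[10] deliver 0→1 → N1(prim v1 [q])
[11] timeout(0) → N0(back v2 [q])
[12] deliver 0→2 → N2(prim v2 [-])
[13] deliver 2→0 → ∅
[14] deliver 0→1 → N1(back v2 [q])
[15] deliver 1→0 → ∅
[16] timeout(3) → N3(back v2 [q])
[17] deliver 4→1 → ∅
[18] timeout(0) → N0(back v3 [q])
[19] deliver 4→0 → ∅
[20] crash(4) → N4(✗back v1 [-])
[21] deliver 1→3 → ∅
[22] deliver 0→2 → N2(back v3 [-])
[23] propose(3,'w') → ∅
[24] timeout(3) → N3(prim v3 [q])
[25] deliver 4→0 → ∅

3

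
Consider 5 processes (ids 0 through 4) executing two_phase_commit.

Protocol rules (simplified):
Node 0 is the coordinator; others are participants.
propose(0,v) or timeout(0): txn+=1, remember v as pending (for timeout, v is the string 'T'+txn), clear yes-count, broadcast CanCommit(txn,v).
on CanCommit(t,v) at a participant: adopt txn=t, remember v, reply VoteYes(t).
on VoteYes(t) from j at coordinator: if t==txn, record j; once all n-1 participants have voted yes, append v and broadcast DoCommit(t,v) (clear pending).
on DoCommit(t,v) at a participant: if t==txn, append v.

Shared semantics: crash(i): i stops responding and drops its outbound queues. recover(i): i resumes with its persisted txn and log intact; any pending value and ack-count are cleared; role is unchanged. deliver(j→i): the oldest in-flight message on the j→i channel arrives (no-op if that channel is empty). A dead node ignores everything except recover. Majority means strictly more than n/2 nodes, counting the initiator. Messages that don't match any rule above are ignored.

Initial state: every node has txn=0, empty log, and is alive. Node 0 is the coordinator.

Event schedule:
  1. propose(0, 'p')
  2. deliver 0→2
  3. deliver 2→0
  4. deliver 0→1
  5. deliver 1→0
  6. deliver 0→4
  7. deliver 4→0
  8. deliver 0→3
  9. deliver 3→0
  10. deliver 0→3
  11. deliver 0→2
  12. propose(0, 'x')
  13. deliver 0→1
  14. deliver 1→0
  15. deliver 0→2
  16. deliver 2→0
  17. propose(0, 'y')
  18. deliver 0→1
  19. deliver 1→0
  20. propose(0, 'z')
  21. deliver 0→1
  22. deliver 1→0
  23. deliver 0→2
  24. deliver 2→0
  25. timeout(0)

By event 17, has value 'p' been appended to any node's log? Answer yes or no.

yes

1. propose(0,'p'):  <0:coor t1 ->
2. deliver 0→2:  <2:part t1 ->
3. deliver 2→0:  nop
4. deliver 0→1:  <1:part t1 ->
5. deliver 1→0:  nop
6. deliver 0→4:  <4:part t1 ->
7. deliver 4→0:  nop
8. deliver 0→3:  <3:part t1 ->
9. deliver 3→0:  <0:coor t1 p>
10. deliver 0→3:  <3:part t1 p>
11. deliver 0→2:  <2:part t1 p>
12. propose(0,'x'):  <0:coor t2 p>
13. deliver 0→1:  <1:part t1 p>
14. deliver 1→0:  nop
15. deliver 0→2:  <2:part t2 p>
16. deliver 2→0:  nop
17. propose(0,'y'):  <0:coor t3 p>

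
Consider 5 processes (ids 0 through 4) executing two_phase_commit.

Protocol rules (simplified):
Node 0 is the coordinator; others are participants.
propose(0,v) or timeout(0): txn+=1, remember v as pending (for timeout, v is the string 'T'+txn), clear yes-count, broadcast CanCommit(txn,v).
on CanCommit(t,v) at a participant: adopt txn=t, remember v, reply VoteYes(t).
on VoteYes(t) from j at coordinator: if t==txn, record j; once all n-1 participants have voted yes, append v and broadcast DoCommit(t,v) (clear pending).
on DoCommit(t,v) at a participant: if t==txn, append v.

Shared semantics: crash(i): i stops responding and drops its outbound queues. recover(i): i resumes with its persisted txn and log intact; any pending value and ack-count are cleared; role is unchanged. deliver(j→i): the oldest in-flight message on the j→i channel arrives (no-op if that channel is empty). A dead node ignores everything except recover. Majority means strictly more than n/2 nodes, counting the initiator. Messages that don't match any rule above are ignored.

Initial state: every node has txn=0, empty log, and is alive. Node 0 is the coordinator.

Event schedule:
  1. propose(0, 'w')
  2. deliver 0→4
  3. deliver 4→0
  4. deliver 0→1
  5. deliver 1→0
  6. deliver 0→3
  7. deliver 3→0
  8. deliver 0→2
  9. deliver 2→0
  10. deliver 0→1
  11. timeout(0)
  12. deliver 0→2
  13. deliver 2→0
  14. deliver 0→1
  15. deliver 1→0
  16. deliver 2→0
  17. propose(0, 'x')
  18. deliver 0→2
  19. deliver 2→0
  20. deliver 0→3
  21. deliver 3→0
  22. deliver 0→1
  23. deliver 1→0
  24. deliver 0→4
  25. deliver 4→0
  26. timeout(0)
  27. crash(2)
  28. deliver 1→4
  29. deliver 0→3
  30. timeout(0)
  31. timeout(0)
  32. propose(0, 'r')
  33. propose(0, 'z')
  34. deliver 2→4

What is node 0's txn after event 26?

4

[1] propose(0,'w') → N0(coor t1 [-])
[2] deliver 0→4 → N4(part t1 [-])
[3] deliver 4→0 → ∅
[4] deliver 0→1 → N1(part t1 [-])
[5] deliver 1→0 → ∅
[6] deliver 0→3 → N3(part t1 [-])
[7] deliver 3→0 → ∅
[8] deliver 0→2 → N2(part t1 [-])
[9] deliver 2→0 → N0(coor t1 [w])
[10] deliver 0→1 → N1(part t1 [w])
[11] timeout(0) → N0(coor t2 [w])
[12] deliver 0→2 → N2(part t1 [w])
[13] deliver 2→0 → ∅
[14] deliver 0→1 → N1(part t2 [w])
[15] deliver 1→0 → ∅
[16] deliver 2→0 → ∅
[17] propose(0,'x') → N0(coor t3 [w])
[18] deliver 0→2 → N2(part t2 [w])
[19] deliver 2→0 → ∅
[20] deliver 0→3 → N3(part t1 [w])
[21] deliver 3→0 → ∅
[22] deliver 0→1 → N1(part t3 [w])
[23] deliver 1→0 → ∅
[24] deliver 0→4 → N4(part t1 [w])
[25] deliver 4→0 → ∅
[26] timeout(0) → N0(coor t4 [w])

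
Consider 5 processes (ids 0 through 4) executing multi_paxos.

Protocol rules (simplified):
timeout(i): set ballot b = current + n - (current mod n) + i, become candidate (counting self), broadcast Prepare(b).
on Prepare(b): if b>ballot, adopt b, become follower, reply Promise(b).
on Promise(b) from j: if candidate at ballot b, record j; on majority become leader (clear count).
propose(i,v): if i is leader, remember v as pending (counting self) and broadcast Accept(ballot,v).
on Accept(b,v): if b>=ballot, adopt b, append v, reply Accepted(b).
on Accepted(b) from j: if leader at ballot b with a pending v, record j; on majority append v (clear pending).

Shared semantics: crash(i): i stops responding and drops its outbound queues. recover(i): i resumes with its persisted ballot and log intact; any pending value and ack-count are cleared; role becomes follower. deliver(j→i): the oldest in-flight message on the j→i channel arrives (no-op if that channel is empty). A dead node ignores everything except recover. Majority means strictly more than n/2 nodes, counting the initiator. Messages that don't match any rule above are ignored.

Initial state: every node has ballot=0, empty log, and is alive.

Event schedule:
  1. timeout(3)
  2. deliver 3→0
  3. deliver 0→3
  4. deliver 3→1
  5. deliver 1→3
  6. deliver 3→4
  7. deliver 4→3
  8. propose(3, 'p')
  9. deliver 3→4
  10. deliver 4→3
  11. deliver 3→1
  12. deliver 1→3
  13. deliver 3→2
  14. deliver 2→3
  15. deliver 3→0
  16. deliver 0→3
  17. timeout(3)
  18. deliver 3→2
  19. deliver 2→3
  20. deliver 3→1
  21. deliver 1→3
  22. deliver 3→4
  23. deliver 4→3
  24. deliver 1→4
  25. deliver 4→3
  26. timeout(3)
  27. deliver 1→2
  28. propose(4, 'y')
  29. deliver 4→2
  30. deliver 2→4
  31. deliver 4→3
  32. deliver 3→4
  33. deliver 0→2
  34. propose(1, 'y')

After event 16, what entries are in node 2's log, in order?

after 1 — timeout(3): n3:cand/b8/[-]
after 2 — deliver 3→0: n0:foll/b8/[-]
after 3 — deliver 0→3: ·
after 4 — deliver 3→1: n1:foll/b8/[-]
after 5 — deliver 1→3: n3:lead/b8/[-]
after 6 — deliver 3→4: n4:foll/b8/[-]
after 7 — deliver 4→3: ·
after 8 — propose(3,'p'): ·
after 9 — deliver 3→4: n4:foll/b8/[p]
after 10 — deliver 4→3: ·
after 11 — deliver 3→1: n1:foll/b8/[p]
after 12 — deliver 1→3: n3:lead/b8/[p]
after 13 — deliver 3→2: n2:foll/b8/[-]
after 14 — deliver 2→3: ·
after 15 — deliver 3→0: n0:foll/b8/[p]
after 16 — deliver 0→3: ·

empty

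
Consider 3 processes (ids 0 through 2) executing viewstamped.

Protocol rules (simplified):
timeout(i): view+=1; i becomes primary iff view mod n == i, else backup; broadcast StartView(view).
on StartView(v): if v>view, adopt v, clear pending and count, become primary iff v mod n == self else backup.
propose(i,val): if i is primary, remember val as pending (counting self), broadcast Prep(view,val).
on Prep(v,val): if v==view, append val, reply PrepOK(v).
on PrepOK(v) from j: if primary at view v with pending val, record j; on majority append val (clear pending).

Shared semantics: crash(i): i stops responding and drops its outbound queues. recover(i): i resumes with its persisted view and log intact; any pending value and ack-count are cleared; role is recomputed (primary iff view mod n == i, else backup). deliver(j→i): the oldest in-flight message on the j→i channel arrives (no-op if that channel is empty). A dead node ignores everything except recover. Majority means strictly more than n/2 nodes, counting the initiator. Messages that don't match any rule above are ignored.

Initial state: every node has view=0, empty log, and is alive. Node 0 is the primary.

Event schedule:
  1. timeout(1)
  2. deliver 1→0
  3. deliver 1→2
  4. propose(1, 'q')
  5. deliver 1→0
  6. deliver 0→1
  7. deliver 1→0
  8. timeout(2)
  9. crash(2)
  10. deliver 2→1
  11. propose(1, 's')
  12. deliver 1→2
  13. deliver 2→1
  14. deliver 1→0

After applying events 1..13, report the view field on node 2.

2

e1 timeout(1): 1[prim,v=1,-]
e2 deliver 1→0: 0[back,v=1,-]
e3 deliver 1→2: 2[back,v=1,-]
e4 propose(1,'q'): ·
e5 deliver 1→0: 0[back,v=1,q]
e6 deliver 0→1: 1[prim,v=1,q]
e7 deliver 1→0: ·
e8 timeout(2): 2[prim,v=2,-]
e9 crash(2): 2[✗prim,v=2,-]
e10 deliver 2→1: ·
e11 propose(1,'s'): ·
e12 deliver 1→2: ·
e13 deliver 2→1: ·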